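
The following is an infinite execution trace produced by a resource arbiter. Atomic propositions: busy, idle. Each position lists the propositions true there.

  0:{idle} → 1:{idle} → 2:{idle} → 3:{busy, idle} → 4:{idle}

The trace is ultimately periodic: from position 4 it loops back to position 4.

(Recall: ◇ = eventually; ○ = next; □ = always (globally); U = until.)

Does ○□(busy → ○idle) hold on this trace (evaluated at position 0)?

Satisfied

The position after 0 is 1; □(busy → ○idle) is true there.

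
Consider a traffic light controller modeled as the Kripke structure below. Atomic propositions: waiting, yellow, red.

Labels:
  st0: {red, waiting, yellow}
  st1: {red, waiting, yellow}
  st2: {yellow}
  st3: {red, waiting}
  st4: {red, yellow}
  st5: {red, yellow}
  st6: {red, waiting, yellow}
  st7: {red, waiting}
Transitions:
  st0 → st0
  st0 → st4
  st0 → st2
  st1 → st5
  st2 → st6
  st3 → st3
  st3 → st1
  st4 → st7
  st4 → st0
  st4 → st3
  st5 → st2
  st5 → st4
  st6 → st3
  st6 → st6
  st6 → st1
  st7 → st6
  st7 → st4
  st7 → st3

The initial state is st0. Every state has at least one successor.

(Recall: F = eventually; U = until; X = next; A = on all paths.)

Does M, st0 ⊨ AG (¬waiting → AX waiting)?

States satisfying ¬waiting → AX waiting: {st0, st1, st2, st3, st4, st6, st7}.
States satisfying AG (¬waiting → AX waiting): ∅.
st5 is reachable from st0 and violates ¬waiting → AX waiting, so AG fails at st0.
st0 ∉ Sat(AG (¬waiting → AX waiting)).

Violated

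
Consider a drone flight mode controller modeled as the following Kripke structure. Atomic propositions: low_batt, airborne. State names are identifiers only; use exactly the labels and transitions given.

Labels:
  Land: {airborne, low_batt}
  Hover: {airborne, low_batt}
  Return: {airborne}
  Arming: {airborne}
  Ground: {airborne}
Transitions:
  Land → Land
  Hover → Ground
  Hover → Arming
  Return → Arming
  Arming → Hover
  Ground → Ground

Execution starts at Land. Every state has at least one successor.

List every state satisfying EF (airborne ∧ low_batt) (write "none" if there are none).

{Land, Hover, Return, Arming}

States satisfying airborne ∧ low_batt: {Land, Hover}.
States satisfying EF (airborne ∧ low_batt): {Land, Hover, Return, Arming}.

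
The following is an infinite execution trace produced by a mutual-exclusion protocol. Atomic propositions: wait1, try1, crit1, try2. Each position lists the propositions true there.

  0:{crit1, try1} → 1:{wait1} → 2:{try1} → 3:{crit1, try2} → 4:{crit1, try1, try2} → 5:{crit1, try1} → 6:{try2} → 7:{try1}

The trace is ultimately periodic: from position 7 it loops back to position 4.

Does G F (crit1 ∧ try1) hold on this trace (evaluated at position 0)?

F (crit1 ∧ try1) holds at every position 0..7, and those are all positions ever visited, so G F (crit1 ∧ try1) holds.

Satisfied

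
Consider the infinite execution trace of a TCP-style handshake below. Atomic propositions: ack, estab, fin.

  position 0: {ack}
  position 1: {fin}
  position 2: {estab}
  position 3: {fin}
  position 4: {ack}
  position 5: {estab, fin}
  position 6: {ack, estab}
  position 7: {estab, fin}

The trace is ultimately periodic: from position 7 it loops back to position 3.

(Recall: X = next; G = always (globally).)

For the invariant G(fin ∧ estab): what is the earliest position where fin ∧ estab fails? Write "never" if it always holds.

0

At position 0 the labels are {ack}, so fin ∧ estab is false there. This is the first violation.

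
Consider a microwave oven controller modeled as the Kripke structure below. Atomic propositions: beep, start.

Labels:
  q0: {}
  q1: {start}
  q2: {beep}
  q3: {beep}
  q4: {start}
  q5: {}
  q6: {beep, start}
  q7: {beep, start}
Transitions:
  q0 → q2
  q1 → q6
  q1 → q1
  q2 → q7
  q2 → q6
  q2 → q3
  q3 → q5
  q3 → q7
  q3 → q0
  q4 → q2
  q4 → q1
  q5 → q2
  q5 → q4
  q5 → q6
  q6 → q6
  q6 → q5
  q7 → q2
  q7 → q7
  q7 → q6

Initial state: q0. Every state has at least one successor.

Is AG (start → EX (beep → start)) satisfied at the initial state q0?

Satisfied

States satisfying start → EX (beep → start): {q0, q1, q2, q3, q4, q5, q6, q7}.
States satisfying AG (start → EX (beep → start)): {q0, q1, q2, q3, q4, q5, q6, q7}.
Every state reachable from q0 satisfies start → EX (beep → start).
q0 ∈ Sat(AG (start → EX (beep → start))).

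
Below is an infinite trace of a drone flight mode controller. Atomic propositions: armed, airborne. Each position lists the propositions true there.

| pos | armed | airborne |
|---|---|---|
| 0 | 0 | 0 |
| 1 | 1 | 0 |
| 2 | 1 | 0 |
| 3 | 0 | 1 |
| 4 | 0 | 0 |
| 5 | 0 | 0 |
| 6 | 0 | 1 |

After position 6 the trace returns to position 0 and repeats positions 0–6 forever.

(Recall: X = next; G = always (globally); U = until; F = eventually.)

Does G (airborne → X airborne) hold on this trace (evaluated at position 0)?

No

airborne → X airborne must hold at every position from 0 onward. It fails at position 3, so G (airborne → X airborne) is false.
Positions where airborne holds: 3, 6.
Check X airborne at each: 3→fails, 6→fails.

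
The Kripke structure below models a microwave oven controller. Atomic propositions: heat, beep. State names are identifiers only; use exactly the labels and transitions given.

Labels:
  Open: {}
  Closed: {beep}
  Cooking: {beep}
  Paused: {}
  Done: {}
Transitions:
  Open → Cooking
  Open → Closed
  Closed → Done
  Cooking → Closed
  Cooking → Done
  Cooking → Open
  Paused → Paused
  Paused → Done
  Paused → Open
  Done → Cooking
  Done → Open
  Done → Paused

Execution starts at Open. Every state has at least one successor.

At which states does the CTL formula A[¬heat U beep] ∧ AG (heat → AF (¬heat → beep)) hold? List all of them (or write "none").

States satisfying ¬heat: {Open, Closed, Cooking, Paused, Done}.
States satisfying beep: {Closed, Cooking}.
States satisfying A[¬heat U beep]: {Open, Closed, Cooking}.
States satisfying heat → AF (¬heat → beep): {Open, Closed, Cooking, Paused, Done}.
States satisfying AG (heat → AF (¬heat → beep)): {Open, Closed, Cooking, Paused, Done}.
States satisfying A[¬heat U beep] ∧ AG (heat → AF (¬heat → beep)): {Open, Closed, Cooking}.

{Open, Closed, Cooking}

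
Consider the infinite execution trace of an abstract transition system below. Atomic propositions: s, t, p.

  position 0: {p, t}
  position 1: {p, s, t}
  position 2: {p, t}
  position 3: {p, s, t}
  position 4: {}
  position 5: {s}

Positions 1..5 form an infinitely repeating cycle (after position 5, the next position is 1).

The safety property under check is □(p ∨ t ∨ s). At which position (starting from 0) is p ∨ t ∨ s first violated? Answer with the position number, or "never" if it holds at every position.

Check p ∨ t ∨ s at each position in order: 0 ✓, 1 ✓, 2 ✓, 3 ✓.
At position 4 the labels are {}, so p ∨ t ∨ s is false there. This is the first violation.

4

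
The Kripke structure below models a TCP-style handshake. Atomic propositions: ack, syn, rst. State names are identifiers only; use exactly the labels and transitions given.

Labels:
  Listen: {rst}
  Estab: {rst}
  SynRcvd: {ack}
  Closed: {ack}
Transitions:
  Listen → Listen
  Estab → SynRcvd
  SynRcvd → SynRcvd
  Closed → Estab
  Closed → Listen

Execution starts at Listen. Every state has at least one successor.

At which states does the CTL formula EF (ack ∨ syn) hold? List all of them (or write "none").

{Estab, SynRcvd, Closed}

States satisfying ack ∨ syn: {SynRcvd, Closed}.
States satisfying EF (ack ∨ syn): {Estab, SynRcvd, Closed}.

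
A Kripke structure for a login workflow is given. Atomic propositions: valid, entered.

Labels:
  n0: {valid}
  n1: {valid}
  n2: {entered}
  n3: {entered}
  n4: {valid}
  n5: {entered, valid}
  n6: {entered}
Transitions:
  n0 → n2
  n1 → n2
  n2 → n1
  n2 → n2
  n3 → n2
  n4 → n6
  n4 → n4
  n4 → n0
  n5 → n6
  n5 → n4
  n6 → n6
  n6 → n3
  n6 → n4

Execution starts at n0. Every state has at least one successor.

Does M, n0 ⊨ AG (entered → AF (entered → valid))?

Does not hold

States satisfying entered → AF (entered → valid): {n0, n1, n4, n5}.
States satisfying AG (entered → AF (entered → valid)): ∅.
n2 is reachable from n0 and violates entered → AF (entered → valid), so AG fails at n0.
n0 ∉ Sat(AG (entered → AF (entered → valid))).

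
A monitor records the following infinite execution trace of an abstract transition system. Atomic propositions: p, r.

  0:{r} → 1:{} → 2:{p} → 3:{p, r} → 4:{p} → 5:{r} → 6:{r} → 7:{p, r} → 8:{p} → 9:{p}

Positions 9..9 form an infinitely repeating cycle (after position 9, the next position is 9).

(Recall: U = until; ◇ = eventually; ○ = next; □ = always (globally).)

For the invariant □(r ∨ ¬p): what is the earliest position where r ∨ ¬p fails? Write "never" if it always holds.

Check r ∨ ¬p at each position in order: 0 ✓, 1 ✓.
At position 2 the labels are {p}, so r ∨ ¬p is false there. This is the first violation.

2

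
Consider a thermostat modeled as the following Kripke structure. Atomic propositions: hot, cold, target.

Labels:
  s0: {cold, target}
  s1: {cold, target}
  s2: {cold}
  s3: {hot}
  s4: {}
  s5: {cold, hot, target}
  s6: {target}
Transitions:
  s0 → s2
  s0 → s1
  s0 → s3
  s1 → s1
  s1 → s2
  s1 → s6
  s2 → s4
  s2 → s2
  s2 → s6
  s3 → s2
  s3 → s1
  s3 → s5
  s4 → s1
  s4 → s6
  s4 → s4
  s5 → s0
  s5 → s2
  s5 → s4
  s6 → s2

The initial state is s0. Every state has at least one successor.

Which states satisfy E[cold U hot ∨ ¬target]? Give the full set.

{s0, s1, s2, s3, s4, s5}

States satisfying cold: {s0, s1, s2, s5}.
States satisfying hot ∨ ¬target: {s2, s3, s4, s5}.
States satisfying E[cold U hot ∨ ¬target]: {s0, s1, s2, s3, s4, s5}.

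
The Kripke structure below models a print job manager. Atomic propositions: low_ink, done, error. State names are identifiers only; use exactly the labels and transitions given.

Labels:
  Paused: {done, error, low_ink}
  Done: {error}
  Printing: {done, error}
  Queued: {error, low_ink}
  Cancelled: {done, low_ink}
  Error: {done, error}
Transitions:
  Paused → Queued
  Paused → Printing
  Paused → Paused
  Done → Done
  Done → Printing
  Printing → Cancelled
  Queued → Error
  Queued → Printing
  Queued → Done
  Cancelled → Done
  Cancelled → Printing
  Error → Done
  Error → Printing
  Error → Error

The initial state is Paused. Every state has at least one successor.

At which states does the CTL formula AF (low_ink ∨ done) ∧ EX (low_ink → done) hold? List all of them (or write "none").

States satisfying low_ink ∨ done: {Paused, Printing, Queued, Cancelled, Error}.
States satisfying AF (low_ink ∨ done): {Paused, Printing, Queued, Cancelled, Error}.
States satisfying low_ink → done: {Paused, Done, Printing, Cancelled, Error}.
States satisfying EX (low_ink → done): {Paused, Done, Printing, Queued, Cancelled, Error}.
States satisfying AF (low_ink ∨ done) ∧ EX (low_ink → done): {Paused, Printing, Queued, Cancelled, Error}.

{Paused, Printing, Queued, Cancelled, Error}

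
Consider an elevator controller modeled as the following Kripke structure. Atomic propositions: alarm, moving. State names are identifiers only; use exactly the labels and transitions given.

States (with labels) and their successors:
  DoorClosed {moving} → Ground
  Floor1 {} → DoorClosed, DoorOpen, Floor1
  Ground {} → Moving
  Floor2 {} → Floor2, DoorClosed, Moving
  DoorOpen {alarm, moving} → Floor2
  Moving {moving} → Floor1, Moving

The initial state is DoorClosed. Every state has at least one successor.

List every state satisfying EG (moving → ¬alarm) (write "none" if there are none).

{DoorClosed, Floor1, Ground, Floor2, Moving}

States satisfying moving → ¬alarm: {DoorClosed, Floor1, Ground, Floor2, Moving}.
States satisfying EG (moving → ¬alarm): {DoorClosed, Floor1, Ground, Floor2, Moving}.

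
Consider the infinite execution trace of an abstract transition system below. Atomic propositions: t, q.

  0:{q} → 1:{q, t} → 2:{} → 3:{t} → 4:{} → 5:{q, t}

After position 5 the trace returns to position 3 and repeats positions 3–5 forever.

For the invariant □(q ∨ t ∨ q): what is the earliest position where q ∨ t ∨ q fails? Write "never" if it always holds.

Check q ∨ t ∨ q at each position in order: 0 ✓, 1 ✓.
At position 2 the labels are {}, so q ∨ t ∨ q is false there. This is the first violation.

2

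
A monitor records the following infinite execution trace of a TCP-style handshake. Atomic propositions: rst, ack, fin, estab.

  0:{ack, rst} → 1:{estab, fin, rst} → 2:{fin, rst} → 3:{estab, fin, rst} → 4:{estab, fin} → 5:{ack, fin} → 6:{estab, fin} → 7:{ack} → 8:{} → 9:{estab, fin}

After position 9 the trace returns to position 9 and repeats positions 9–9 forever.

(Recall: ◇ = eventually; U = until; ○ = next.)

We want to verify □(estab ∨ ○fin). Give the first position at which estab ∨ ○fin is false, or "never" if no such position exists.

Check estab ∨ ○fin at each position in order: 0 ✓, 1 ✓, 2 ✓, 3 ✓, 4 ✓, 5 ✓, 6 ✓.
At position 7 the labels are {ack} and the next position 8 has {}, so estab ∨ ○fin is false there. This is the first violation.

7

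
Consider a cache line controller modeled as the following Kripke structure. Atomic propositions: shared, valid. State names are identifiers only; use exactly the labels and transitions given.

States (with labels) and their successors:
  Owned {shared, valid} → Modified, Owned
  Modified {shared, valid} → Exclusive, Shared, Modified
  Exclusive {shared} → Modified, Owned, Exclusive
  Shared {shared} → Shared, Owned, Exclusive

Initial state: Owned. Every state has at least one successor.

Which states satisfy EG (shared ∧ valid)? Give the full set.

States satisfying shared ∧ valid: {Owned, Modified}.
States satisfying EG (shared ∧ valid): {Owned, Modified}.

{Owned, Modified}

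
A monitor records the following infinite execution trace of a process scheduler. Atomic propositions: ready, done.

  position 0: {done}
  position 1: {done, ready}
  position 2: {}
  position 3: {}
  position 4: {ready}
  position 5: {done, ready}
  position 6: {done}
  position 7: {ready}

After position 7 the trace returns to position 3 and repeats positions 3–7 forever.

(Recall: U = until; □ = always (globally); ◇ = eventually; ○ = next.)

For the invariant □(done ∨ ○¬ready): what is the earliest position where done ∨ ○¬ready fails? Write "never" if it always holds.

Check done ∨ ○¬ready at each position in order: 0 ✓, 1 ✓, 2 ✓.
At position 3 the labels are {} and the next position 4 has {ready}, so done ∨ ○¬ready is false there. This is the first violation.

3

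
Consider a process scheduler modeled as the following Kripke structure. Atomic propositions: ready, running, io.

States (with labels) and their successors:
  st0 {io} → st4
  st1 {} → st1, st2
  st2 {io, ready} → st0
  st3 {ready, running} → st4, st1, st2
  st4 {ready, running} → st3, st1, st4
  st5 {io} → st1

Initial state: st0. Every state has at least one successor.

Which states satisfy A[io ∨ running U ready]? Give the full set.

{st0, st2, st3, st4}

States satisfying io ∨ running: {st0, st2, st3, st4, st5}.
States satisfying ready: {st2, st3, st4}.
States satisfying A[io ∨ running U ready]: {st0, st2, st3, st4}.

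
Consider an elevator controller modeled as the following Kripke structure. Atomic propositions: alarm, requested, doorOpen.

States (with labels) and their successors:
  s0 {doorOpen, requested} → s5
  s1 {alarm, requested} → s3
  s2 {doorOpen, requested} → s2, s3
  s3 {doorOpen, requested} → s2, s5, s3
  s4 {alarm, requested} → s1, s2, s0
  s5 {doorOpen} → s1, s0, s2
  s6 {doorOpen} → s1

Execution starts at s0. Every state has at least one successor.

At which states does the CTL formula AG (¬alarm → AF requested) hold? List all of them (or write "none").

States satisfying ¬alarm → AF requested: {s0, s1, s2, s3, s4, s5, s6}.
States satisfying AG (¬alarm → AF requested): {s0, s1, s2, s3, s4, s5, s6}.

{s0, s1, s2, s3, s4, s5, s6}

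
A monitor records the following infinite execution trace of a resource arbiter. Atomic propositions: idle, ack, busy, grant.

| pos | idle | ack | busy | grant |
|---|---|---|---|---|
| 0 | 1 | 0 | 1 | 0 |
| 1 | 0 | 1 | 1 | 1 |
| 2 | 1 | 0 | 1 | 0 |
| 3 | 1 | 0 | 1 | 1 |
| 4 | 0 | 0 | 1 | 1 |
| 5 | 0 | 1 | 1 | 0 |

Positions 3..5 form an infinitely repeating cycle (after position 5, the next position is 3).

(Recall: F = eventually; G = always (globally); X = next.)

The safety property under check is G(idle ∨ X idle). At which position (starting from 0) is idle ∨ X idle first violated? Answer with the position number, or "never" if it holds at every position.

4

Check idle ∨ X idle at each position in order: 0 ✓, 1 ✓, 2 ✓, 3 ✓.
At position 4 the labels are {busy, grant} and the next position 5 has {ack, busy}, so idle ∨ X idle is false there. This is the first violation.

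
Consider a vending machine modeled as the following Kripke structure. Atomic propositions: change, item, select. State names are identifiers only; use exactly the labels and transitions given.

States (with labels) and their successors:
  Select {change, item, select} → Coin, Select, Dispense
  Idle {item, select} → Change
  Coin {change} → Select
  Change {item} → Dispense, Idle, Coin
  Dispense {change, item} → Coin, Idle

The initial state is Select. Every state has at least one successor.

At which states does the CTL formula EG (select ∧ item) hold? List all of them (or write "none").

States satisfying select ∧ item: {Select, Idle}.
States satisfying EG (select ∧ item): {Select}.

{Select}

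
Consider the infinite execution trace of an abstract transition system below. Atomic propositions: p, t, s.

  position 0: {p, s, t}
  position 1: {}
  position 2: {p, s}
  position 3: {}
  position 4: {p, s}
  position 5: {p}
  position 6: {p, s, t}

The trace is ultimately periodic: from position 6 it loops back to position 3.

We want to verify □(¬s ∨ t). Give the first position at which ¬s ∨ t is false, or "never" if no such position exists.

Check ¬s ∨ t at each position in order: 0 ✓, 1 ✓.
At position 2 the labels are {p, s}, so ¬s ∨ t is false there. This is the first violation.

2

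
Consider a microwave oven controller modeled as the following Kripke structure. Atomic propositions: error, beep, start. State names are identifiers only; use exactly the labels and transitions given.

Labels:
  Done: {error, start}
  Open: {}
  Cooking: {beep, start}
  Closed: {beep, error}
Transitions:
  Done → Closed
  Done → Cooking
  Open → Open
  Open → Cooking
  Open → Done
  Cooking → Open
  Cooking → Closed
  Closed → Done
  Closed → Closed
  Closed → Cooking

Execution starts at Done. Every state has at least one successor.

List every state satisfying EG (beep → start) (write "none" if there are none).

{Done, Open, Cooking}

States satisfying beep → start: {Done, Open, Cooking}.
States satisfying EG (beep → start): {Done, Open, Cooking}.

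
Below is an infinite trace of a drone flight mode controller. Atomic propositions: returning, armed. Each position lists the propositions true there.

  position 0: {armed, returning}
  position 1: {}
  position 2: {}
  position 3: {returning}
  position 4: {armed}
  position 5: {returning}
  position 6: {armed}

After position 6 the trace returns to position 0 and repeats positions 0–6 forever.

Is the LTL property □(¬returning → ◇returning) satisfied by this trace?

Satisfied

¬returning → ◇returning holds at every position 0..6, and those are all positions ever visited, so □(¬returning → ◇returning) holds.
Positions where ¬returning holds: 1, 2, 4, 6.
Check ◇returning at each: 1→ok, 2→ok, 4→ok, 6→ok.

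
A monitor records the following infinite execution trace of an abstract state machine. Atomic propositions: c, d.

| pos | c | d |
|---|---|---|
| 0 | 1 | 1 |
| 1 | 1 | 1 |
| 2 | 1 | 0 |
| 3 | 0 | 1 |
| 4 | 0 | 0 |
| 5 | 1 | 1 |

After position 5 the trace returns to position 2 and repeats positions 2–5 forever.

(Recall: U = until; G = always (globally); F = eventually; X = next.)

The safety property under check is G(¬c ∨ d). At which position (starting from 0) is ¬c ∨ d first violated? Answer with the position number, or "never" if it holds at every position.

Check ¬c ∨ d at each position in order: 0 ✓, 1 ✓.
At position 2 the labels are {c}, so ¬c ∨ d is false there. This is the first violation.

2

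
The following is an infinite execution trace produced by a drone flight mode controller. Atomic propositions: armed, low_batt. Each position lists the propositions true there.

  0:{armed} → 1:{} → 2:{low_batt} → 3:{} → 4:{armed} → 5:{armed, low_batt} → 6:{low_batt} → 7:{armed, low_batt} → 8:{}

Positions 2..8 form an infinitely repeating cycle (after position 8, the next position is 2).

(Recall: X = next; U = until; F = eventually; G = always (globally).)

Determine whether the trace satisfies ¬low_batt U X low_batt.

Yes

Walking from position 0: X low_batt first holds at position 1, and ¬low_batt holds at every earlier position along the way, so ¬low_batt U X low_batt holds.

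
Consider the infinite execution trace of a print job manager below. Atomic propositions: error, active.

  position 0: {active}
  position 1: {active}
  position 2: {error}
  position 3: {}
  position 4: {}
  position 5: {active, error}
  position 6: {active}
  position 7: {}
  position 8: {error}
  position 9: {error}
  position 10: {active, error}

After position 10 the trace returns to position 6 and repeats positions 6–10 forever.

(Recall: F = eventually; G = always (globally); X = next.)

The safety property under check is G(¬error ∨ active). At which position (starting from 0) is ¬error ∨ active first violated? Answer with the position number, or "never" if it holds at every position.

Check ¬error ∨ active at each position in order: 0 ✓, 1 ✓.
At position 2 the labels are {error}, so ¬error ∨ active is false there. This is the first violation.

2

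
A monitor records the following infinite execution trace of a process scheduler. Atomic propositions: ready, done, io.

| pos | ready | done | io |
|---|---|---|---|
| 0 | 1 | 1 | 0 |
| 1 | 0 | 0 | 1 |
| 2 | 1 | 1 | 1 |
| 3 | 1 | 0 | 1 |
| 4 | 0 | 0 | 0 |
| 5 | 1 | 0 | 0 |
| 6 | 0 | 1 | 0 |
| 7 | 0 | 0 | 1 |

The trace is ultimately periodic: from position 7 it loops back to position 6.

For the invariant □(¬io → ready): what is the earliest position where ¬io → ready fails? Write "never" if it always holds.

Check ¬io → ready at each position in order: 0 ✓, 1 ✓, 2 ✓, 3 ✓.
At position 4 the labels are {}, so ¬io → ready is false there. This is the first violation.

4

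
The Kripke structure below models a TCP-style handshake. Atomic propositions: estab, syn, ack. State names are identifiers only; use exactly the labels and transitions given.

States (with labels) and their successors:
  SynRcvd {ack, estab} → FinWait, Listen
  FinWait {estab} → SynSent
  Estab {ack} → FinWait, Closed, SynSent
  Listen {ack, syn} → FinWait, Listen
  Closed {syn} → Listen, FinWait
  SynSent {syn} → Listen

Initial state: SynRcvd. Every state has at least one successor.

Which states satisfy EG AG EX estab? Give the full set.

none

States satisfying AG EX estab: ∅.
States satisfying EG AG EX estab: ∅.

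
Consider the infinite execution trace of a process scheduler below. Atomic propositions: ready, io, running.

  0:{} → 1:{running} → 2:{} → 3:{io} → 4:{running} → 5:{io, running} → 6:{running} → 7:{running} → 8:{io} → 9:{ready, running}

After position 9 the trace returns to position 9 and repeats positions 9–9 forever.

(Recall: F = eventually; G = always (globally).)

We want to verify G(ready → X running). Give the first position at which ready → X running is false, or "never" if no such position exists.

never

ready → X running holds at every position 0..9, and those are all the positions the trace ever visits, so the invariant G(ready → X running) is never violated.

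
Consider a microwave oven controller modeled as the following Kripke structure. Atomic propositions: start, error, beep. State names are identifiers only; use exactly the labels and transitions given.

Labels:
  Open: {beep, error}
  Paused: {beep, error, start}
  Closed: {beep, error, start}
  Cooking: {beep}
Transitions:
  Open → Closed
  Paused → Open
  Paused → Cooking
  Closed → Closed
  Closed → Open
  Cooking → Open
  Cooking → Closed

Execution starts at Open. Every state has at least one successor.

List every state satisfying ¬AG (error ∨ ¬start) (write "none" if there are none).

States satisfying error ∨ ¬start: {Open, Paused, Closed, Cooking}.
States satisfying AG (error ∨ ¬start): {Open, Paused, Closed, Cooking}.
States satisfying ¬AG (error ∨ ¬start): ∅.

none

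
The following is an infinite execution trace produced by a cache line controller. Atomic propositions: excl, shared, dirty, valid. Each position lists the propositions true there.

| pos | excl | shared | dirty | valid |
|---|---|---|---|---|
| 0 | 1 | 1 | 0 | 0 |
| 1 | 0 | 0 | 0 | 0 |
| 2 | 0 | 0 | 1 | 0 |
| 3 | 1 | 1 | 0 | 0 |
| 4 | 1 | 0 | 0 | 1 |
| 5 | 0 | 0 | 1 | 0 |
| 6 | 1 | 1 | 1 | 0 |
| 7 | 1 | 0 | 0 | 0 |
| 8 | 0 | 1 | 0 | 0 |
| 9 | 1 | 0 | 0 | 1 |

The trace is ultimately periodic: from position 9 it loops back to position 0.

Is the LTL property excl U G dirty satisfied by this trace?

Violated

Walking from position 0: at position 1, G dirty has not yet held and excl fails, so excl U G dirty is false.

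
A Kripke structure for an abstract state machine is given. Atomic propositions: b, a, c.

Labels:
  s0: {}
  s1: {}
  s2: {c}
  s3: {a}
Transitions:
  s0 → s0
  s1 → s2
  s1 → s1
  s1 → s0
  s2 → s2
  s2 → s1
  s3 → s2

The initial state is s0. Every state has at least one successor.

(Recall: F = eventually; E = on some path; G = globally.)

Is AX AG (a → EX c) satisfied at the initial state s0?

Holds

States satisfying AG (a → EX c): {s0, s1, s2, s3}.
States satisfying AX AG (a → EX c): {s0, s1, s2, s3}.
s0 ∈ Sat(AX AG (a → EX c)).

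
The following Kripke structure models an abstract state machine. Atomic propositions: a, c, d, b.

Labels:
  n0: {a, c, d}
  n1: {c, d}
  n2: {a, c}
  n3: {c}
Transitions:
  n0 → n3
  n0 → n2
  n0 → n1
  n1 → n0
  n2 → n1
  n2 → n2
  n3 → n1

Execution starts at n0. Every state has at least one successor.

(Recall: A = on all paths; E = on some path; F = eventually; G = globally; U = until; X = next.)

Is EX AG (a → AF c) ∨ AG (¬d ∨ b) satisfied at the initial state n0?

Holds

States satisfying AG (a → AF c): {n0, n1, n2, n3}.
States satisfying EX AG (a → AF c): {n0, n1, n2, n3}.
States satisfying ¬d ∨ b: {n2, n3}.
States satisfying AG (¬d ∨ b): ∅.
States satisfying EX AG (a → AF c) ∨ AG (¬d ∨ b): {n0, n1, n2, n3}.
n0 ∈ Sat(EX AG (a → AF c) ∨ AG (¬d ∨ b)).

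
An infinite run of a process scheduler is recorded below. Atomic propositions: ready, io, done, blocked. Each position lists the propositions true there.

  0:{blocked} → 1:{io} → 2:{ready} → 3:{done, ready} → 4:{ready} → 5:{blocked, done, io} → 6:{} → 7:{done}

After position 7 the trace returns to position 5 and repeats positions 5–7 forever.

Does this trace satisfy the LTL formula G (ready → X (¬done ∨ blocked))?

Does not hold

ready → X (¬done ∨ blocked) must hold at every position from 0 onward. It fails at position 2, so G (ready → X (¬done ∨ blocked)) is false.
Positions where ready holds: 2, 3, 4.
Check X (¬done ∨ blocked) at each: 2→fails, 3→ok, 4→ok.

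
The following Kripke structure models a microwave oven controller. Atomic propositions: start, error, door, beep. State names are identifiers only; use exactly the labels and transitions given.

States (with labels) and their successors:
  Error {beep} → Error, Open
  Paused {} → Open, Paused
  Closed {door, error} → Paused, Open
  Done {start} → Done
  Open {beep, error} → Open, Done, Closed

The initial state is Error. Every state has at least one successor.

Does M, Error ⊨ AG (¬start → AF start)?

States satisfying ¬start → AF start: {Done}.
States satisfying AG (¬start → AF start): {Done}.
Closed is reachable from Error and violates ¬start → AF start, so AG fails at Error.
Error ∉ Sat(AG (¬start → AF start)).

Does not hold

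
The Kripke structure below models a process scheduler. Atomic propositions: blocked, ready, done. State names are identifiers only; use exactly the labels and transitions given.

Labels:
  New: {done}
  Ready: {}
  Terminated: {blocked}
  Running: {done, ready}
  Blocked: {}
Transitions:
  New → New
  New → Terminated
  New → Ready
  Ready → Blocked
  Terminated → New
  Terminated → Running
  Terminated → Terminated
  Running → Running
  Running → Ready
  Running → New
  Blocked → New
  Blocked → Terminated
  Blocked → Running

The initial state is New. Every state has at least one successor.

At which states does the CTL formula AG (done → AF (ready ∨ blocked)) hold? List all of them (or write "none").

States satisfying done → AF (ready ∨ blocked): {Ready, Terminated, Running, Blocked}.
States satisfying AG (done → AF (ready ∨ blocked)): ∅.

none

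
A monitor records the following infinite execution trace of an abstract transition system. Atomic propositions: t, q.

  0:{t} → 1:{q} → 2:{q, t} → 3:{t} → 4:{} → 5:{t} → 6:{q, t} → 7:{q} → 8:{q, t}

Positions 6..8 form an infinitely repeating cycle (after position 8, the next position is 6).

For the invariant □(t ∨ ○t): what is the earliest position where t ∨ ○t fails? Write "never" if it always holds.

t ∨ ○t holds at every position 0..8, and those are all the positions the trace ever visits, so the invariant □(t ∨ ○t) is never violated.

never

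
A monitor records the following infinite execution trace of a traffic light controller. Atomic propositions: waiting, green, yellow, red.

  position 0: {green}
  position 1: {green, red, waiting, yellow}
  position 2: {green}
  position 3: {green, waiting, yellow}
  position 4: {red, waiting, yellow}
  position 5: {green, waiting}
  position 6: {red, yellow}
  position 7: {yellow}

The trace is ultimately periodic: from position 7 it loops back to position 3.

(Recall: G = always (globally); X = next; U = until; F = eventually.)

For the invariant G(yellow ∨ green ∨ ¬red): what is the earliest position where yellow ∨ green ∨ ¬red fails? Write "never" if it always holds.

yellow ∨ green ∨ ¬red holds at every position 0..7, and those are all the positions the trace ever visits, so the invariant G(yellow ∨ green ∨ ¬red) is never violated.

never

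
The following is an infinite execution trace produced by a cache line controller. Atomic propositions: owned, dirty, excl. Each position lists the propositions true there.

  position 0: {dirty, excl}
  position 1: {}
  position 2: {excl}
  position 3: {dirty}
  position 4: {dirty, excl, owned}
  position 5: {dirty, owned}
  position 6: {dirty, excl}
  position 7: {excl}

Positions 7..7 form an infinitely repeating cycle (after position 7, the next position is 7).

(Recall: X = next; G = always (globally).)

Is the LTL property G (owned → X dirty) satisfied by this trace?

owned → X dirty holds at every position 0..7, and those are all positions ever visited, so G (owned → X dirty) holds.
Positions where owned holds: 4, 5.
Check X dirty at each: 4→ok, 5→ok.

Yes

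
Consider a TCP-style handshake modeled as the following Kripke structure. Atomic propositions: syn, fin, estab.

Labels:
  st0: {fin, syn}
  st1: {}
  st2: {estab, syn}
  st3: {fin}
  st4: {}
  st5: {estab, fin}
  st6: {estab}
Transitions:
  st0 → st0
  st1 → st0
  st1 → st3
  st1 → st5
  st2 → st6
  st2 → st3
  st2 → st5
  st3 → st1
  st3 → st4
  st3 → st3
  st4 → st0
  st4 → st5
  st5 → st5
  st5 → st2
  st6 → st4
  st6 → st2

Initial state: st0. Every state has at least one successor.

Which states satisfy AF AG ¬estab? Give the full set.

{st0}

States satisfying AG ¬estab: {st0}.
States satisfying AF AG ¬estab: {st0}.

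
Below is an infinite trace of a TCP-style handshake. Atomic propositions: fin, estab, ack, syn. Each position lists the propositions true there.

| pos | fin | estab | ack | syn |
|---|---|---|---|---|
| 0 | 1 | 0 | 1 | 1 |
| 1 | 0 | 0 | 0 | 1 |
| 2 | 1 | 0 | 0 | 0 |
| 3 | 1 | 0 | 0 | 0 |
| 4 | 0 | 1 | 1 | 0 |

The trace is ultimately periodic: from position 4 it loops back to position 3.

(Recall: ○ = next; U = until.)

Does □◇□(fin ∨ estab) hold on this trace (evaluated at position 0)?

◇□(fin ∨ estab) holds at every position 0..4, and those are all positions ever visited, so □◇□(fin ∨ estab) holds.

Holds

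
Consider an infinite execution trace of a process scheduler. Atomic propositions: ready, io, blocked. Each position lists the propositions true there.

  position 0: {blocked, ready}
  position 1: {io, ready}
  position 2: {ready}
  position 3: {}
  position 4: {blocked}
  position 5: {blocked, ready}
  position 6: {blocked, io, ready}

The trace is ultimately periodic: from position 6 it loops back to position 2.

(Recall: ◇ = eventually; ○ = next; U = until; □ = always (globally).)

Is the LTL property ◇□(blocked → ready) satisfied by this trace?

Does not hold

□(blocked → ready) is false at every position 0..6, so it never becomes true and ◇□(blocked → ready) fails.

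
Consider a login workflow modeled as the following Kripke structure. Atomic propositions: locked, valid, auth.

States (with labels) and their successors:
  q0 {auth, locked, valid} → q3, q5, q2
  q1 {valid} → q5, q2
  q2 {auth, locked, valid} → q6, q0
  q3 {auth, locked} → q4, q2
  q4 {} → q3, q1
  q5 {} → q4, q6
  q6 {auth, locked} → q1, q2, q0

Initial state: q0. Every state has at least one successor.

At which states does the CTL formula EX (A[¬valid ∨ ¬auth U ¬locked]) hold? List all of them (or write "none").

States satisfying A[¬valid ∨ ¬auth U ¬locked]: {q1, q4, q5}.
States satisfying EX (A[¬valid ∨ ¬auth U ¬locked]): {q0, q1, q3, q4, q5, q6}.

{q0, q1, q3, q4, q5, q6}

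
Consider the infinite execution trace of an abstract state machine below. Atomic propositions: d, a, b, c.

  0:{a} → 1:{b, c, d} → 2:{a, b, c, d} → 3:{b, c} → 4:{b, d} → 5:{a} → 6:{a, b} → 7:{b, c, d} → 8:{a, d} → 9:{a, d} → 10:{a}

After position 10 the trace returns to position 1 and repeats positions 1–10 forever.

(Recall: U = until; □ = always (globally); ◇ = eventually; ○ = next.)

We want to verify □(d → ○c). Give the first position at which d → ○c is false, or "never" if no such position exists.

Check d → ○c at each position in order: 0 ✓, 1 ✓, 2 ✓, 3 ✓.
At position 4 the labels are {b, d} and the next position 5 has {a}, so d → ○c is false there. This is the first violation.

4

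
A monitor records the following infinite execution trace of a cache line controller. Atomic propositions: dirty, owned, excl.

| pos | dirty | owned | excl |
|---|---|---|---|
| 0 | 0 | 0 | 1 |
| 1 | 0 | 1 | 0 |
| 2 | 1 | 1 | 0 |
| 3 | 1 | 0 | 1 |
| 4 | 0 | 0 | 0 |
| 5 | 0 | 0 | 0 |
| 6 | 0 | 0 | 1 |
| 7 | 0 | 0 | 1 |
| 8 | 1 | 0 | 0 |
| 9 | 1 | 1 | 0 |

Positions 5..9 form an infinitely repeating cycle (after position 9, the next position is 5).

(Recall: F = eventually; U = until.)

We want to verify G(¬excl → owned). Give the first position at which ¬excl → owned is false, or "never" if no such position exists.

4

Check ¬excl → owned at each position in order: 0 ✓, 1 ✓, 2 ✓, 3 ✓.
At position 4 the labels are {}, so ¬excl → owned is false there. This is the first violation.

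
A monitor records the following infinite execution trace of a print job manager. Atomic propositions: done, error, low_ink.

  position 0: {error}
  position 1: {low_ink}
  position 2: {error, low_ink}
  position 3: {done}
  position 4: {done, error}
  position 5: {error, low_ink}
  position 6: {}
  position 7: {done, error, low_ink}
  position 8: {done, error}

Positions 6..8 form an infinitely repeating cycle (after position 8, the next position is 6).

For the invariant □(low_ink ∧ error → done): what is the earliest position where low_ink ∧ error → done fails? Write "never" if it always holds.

Check low_ink ∧ error → done at each position in order: 0 ✓, 1 ✓.
At position 2 the labels are {error, low_ink}, so low_ink ∧ error → done is false there. This is the first violation.

2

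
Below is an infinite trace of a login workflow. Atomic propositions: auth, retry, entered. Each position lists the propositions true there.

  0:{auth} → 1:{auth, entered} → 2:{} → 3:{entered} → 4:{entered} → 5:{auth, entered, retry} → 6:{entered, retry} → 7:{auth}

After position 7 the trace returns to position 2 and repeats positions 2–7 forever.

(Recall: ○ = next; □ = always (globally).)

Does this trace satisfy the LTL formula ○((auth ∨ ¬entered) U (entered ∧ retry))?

The position after 0 is 1; (auth ∨ ¬entered) U (entered ∧ retry) is false there.

Does not hold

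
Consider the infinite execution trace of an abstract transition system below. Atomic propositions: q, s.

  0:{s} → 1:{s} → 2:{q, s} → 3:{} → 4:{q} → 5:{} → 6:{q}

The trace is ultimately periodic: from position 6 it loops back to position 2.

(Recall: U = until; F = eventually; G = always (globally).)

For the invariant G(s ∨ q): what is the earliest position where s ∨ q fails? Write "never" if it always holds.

Check s ∨ q at each position in order: 0 ✓, 1 ✓, 2 ✓.
At position 3 the labels are {}, so s ∨ q is false there. This is the first violation.

3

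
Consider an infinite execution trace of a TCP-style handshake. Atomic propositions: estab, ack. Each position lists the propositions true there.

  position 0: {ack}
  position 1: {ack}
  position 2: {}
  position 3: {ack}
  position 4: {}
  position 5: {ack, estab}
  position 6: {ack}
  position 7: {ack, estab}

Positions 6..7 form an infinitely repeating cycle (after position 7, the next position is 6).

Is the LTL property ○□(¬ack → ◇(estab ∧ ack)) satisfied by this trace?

The position after 0 is 1; □(¬ack → ◇(estab ∧ ack)) is true there.

Holds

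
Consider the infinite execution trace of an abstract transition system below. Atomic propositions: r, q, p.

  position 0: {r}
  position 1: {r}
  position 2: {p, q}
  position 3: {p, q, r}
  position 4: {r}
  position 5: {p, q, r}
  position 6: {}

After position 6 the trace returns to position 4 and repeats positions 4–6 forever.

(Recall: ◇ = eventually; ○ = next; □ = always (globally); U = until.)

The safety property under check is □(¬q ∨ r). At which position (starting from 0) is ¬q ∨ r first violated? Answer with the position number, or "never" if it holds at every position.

2

Check ¬q ∨ r at each position in order: 0 ✓, 1 ✓.
At position 2 the labels are {p, q}, so ¬q ∨ r is false there. This is the first violation.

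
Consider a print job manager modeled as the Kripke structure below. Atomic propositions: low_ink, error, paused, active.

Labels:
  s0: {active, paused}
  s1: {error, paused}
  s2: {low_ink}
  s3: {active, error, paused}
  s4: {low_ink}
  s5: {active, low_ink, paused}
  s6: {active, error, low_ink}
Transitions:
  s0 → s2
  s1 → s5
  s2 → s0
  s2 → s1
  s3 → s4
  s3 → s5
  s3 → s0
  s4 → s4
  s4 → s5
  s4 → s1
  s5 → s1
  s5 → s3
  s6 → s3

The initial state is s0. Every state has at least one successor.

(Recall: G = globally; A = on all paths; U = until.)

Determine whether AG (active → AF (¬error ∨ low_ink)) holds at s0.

States satisfying active → AF (¬error ∨ low_ink): {s0, s1, s2, s3, s4, s5, s6}.
States satisfying AG (active → AF (¬error ∨ low_ink)): {s0, s1, s2, s3, s4, s5, s6}.
Every state reachable from s0 satisfies active → AF (¬error ∨ low_ink).
s0 ∈ Sat(AG (active → AF (¬error ∨ low_ink))).

Holds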